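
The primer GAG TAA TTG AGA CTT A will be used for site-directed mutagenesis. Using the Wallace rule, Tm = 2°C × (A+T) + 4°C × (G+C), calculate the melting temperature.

Scanning the sequence gives T=5, G=4, C=1, A=6.
AT pairs contribute 11, GC pairs contribute 5.
Tm = 4·5 + 2·11 = 20 + 22 = 42°C

42°C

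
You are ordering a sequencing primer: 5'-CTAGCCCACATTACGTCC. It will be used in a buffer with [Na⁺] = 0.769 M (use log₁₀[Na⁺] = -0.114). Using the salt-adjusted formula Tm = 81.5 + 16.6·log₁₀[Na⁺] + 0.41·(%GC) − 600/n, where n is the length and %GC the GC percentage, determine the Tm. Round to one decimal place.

Length n = 18. Scanning the sequence gives A=4, T=4, G=2, C=8.
G+C = 10, so %GC = 10/18 × 100 = 55.556%
Salt term: 16.6 × (-0.114) = -1.892
GC term: 0.41 × 55.556 = 22.778; length term: −600/18 = −33.333
Tm = 81.5 + (-1.892) + 22.778 − 33.333 = 69.053 → 69.1°C

69.1°C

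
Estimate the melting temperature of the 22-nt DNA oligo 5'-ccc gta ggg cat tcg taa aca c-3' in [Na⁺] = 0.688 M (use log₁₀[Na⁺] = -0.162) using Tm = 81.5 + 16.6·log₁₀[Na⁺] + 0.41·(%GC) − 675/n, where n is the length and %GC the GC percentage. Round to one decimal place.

70.5°C

Length n = 22. Base counts: G=5, C=7, A=6, T=4
G+C = 12, so %GC = 12/22 × 100 = 54.545%
Salt term: 16.6 × (-0.162) = -2.689
GC term: 0.41 × 54.545 = 22.363; length term: −675/22 = −30.682
Tm = 81.5 + (-2.689) + 22.363 − 30.682 = 70.492 → 70.5°C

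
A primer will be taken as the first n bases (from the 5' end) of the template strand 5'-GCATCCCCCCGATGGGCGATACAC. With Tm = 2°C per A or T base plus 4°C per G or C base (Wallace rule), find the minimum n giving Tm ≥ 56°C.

n = 16

First 15 bases: GCATCCCCCCGATGG → Tm = 52°C (< 56°C)
First 16 bases: GCATCCCCCCGATGGG → Tm = 56°C (≥ 56°C)
Each additional base adds 2°C (A/T) or 4°C (G/C), so Tm is non-decreasing in n; n = 16 is the first length to reach 56°C.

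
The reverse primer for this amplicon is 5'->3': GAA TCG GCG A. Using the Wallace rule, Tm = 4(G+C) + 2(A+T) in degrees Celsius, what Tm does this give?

Counting bases: C=2, A=3, G=4, T=1
AT pairs contribute 4, GC pairs contribute 6.
Tm = 2×4 + 4×6 = 32°C

32°C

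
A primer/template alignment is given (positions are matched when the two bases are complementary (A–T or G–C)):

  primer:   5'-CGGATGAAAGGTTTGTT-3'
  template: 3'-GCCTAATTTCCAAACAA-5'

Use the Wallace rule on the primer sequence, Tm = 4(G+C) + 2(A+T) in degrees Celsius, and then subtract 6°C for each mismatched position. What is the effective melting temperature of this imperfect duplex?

Primer base counts: A=4, T=6, G=6, C=1 → A+T=10, G+C=7
Perfect-match Tm = 2(10) + 4(7) = 20 + 28 = 48°C
Mismatches (positions where the bases are not complementary): 1 (at position 6)
Effective Tm = 48 − 1×6 = 48 − 6 = 42°C

42°C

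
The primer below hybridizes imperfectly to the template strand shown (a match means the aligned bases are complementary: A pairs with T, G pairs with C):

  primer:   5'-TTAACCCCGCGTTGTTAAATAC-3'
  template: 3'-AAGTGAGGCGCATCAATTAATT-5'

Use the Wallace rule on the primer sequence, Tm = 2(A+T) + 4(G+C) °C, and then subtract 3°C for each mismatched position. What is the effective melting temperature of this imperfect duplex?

Primer base counts: A=6, T=7, G=3, C=6 → A+T=13, G+C=9
Perfect-match Tm = 2(13) + 4(9) = 26 + 36 = 62°C
Mismatches (positions where the bases are not complementary): 5 (at positions 3, 6, 13, 19, 22)
Effective Tm = 62 − 5×3 = 62 − 15 = 47°C

47°C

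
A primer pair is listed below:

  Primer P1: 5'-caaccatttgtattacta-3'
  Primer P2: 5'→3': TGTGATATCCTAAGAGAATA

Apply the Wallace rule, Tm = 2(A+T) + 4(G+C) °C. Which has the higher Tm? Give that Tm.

Primer P2, 52°C

Primer P1: A+T=13, G+C=5 → Tm = 2(13)+4(5) = 46°C
Primer P2: A+T=14, G+C=6 → Tm = 2(14)+4(6) = 52°C
46°C vs 52°C → primer P2 is higher.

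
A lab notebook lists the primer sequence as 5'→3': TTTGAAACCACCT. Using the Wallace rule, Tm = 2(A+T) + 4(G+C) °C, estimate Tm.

Scanning the sequence gives T=4, G=1, A=4, C=4.
AT pairs contribute 8, GC pairs contribute 5.
Tm = 4·5 + 2·8 = 20 + 16 = 36°C

36°C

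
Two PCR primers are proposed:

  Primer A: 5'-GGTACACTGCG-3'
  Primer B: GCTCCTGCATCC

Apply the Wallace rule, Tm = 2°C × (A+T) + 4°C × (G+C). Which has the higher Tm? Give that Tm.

Primer A: A+T=4, G+C=7 → Tm = 2(4)+4(7) = 36°C
Primer B: A+T=4, G+C=8 → Tm = 2(4)+4(8) = 40°C
36°C vs 40°C → primer B is higher.

Primer B, 40°C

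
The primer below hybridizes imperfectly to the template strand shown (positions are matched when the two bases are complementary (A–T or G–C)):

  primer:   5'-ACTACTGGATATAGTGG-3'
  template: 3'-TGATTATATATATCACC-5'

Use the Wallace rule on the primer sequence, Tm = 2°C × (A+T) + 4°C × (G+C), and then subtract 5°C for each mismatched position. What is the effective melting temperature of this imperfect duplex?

33°C

Primer base counts: A=5, T=5, G=5, C=2 → A+T=10, G+C=7
Perfect-match Tm = 2(10) + 4(7) = 20 + 28 = 48°C
Mismatches (positions where the bases are not complementary): 3 (at positions 5, 7, 8)
Effective Tm = 48 − 3×5 = 48 − 15 = 33°C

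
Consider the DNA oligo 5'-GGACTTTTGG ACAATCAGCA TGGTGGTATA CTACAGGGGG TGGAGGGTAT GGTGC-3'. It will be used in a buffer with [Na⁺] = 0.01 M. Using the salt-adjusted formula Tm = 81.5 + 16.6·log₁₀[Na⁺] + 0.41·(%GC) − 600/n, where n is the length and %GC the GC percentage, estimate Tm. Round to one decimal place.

59.0°C

Length n = 55. G=22, T=14, A=12, C=7
G+C = 29, so %GC = 29/55 × 100 = 52.727%
Salt term: 16.6 × (-2) = -33.2
GC term: 0.41 × 52.727 = 21.618; length term: −600/55 = −10.909
Tm = 81.5 + (-33.2) + 21.618 − 10.909 = 59.009 → 59.0°C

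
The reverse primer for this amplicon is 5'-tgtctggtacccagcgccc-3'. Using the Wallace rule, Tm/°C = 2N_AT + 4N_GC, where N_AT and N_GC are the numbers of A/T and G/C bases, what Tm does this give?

Base counts: T=4, A=2, G=5, C=8
AT pairs contribute 6, GC pairs contribute 13.
Tm = 2×6 + 4×13 = 64°C

64°C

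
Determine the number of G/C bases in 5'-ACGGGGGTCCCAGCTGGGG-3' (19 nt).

15

Counting bases: G=10, T=2, A=2, C=5
Total G or C: 10 + 5 = 15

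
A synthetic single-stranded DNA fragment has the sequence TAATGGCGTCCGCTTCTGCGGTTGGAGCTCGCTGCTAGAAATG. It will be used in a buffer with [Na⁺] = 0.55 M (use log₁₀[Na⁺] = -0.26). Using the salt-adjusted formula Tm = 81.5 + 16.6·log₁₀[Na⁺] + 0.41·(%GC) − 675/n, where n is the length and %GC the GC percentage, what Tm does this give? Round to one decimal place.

Length n = 43. T=12, C=10, G=14, A=7
G+C = 24, so %GC = 24/43 × 100 = 55.814%
Salt term: 16.6 × (-0.26) = -4.316
GC term: 0.41 × 55.814 = 22.884; length term: −675/43 = −15.698
Tm = 81.5 + (-4.316) + 22.884 − 15.698 = 84.37 → 84.4°C

84.4°C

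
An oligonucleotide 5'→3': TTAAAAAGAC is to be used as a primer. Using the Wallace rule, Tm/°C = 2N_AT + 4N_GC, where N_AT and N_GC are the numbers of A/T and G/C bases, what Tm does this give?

24°C

Base counts: G=1, A=6, T=2, C=1
AT pairs contribute 8, GC pairs contribute 2.
Tm = 2×8 + 4×2 = 24°C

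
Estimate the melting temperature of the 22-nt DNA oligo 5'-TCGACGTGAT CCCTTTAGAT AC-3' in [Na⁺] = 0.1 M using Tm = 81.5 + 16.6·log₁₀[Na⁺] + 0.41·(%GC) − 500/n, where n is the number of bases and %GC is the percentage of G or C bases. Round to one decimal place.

60.8°C

Length n = 22. Scanning the sequence gives A=5, T=7, G=4, C=6.
G+C = 10, so %GC = 10/22 × 100 = 45.455%
Salt term: 16.6 × (-1) = -16.6
GC term: 0.41 × 45.455 = 18.637; length term: −500/22 = −22.727
Tm = 81.5 + (-16.6) + 18.637 − 22.727 = 60.81 → 60.8°C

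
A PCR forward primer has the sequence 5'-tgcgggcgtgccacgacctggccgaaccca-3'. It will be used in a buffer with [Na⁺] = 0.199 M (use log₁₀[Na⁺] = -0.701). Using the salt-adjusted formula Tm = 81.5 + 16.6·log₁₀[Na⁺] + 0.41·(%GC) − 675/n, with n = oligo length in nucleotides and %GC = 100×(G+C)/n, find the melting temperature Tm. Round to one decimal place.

Length n = 30. Scanning the sequence gives T=3, C=12, G=10, A=5.
G+C = 22, so %GC = 22/30 × 100 = 73.333%
Salt term: 16.6 × (-0.701) = -11.637
GC term: 0.41 × 73.333 = 30.067; length term: −675/30 = −22.5
Tm = 81.5 + (-11.637) + 30.067 − 22.5 = 77.43 → 77.4°C

77.4°C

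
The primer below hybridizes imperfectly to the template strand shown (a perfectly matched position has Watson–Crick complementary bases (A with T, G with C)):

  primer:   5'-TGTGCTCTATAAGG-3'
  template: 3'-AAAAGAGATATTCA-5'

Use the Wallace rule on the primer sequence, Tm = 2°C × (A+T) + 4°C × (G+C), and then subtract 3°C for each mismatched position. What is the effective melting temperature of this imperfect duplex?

Primer base counts: A=3, T=5, G=4, C=2 → A+T=8, G+C=6
Perfect-match Tm = 2(8) + 4(6) = 16 + 24 = 40°C
Mismatches (positions where the bases are not complementary): 3 (at positions 2, 4, 14)
Effective Tm = 40 − 3×3 = 40 − 9 = 31°C

31°C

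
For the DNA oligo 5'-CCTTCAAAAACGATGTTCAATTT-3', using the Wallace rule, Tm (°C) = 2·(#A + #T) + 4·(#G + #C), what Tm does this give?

Counting bases: G=2, A=8, C=5, T=8
A+T = 16, G+C = 7
Tm = 2(16) + 4(7) = 32 + 28 = 60°C

60°C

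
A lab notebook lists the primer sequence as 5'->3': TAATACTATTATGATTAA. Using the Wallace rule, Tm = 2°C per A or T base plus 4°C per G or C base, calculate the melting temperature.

Base counts: A=8, G=1, C=1, T=8
AT pairs contribute 16, GC pairs contribute 2.
Tm = 2(16) + 4(2) = 32 + 8 = 40°C

40°C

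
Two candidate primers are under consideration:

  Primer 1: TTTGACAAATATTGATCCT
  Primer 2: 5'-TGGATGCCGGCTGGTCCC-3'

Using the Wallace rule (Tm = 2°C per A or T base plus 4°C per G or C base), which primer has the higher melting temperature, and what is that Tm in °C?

Primer 2, 62°C

Primer 1: A+T=14, G+C=5 → Tm = 2(14)+4(5) = 48°C
Primer 2: A+T=5, G+C=13 → Tm = 2(5)+4(13) = 62°C
48°C vs 62°C → primer 2 is higher.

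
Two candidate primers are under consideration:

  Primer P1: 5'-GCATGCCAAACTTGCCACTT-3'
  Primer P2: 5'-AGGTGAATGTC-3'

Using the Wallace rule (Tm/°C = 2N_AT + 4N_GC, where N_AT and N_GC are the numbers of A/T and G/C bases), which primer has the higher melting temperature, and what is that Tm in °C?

Primer P1, 60°C

Primer P1: A+T=10, G+C=10 → Tm = 2(10)+4(10) = 60°C
Primer P2: A+T=6, G+C=5 → Tm = 2(6)+4(5) = 32°C
60°C vs 32°C → primer P1 is higher.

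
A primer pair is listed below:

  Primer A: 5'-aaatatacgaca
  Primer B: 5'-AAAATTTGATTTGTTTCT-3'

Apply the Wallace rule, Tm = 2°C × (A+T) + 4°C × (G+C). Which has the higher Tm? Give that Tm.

Primer A: A+T=9, G+C=3 → Tm = 2(9)+4(3) = 30°C
Primer B: A+T=15, G+C=3 → Tm = 2(15)+4(3) = 42°C
30°C vs 42°C → primer B is higher.

Primer B, 42°C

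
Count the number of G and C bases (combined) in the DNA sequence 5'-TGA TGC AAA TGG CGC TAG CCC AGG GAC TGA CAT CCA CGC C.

24

Counting bases: A=10, G=11, T=6, C=13
G+C = 11 + 13 = 24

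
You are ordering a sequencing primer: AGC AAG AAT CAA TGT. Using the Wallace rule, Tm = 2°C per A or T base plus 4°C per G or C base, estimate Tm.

A=7, T=3, G=3, C=2
So N_AT = 10 and N_GC = 5.
Tm = 2(10) + 4(5) = 20 + 20 = 40°C

40°C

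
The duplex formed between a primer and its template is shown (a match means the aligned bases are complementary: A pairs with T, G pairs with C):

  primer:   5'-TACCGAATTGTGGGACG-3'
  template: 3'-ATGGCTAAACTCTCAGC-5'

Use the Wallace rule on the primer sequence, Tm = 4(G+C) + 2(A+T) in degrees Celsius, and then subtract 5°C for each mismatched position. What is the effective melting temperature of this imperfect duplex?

Primer base counts: A=4, T=4, G=6, C=3 → A+T=8, G+C=9
Perfect-match Tm = 2(8) + 4(9) = 16 + 36 = 52°C
Mismatches (positions where the bases are not complementary): 4 (at positions 7, 11, 13, 15)
Effective Tm = 52 − 4×5 = 52 − 20 = 32°C

32°C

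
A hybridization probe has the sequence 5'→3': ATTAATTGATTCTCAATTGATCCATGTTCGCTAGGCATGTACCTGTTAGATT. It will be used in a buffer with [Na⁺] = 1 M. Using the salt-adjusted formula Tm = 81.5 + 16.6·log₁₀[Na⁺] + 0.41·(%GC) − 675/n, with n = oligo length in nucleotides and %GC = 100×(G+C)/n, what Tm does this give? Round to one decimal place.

82.7°C

Length n = 52. Scanning the sequence gives T=21, C=9, G=9, A=13.
G+C = 18, so %GC = 18/52 × 100 = 34.615%
Salt term: 16.6 × (0) = 0
GC term: 0.41 × 34.615 = 14.192; length term: −675/52 = −12.981
Tm = 81.5 + (0) + 14.192 − 12.981 = 82.711 → 82.7°C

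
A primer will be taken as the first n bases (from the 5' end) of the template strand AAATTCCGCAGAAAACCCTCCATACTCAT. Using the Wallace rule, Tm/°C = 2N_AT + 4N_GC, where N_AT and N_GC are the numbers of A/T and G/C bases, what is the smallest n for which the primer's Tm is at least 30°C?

First 10 bases: AAATTCCGCA → Tm = 28°C (< 30°C)
First 11 bases: AAATTCCGCAG → Tm = 32°C (≥ 30°C)
Since every base adds ≥2°C, Tm only increases with n, so the threshold is first crossed at n = 11.

n = 11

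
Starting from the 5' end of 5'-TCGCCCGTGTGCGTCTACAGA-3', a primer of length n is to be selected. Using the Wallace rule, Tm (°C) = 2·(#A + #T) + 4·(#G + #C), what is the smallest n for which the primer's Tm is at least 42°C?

First 11 bases: TCGCCCGTGTG → Tm = 38°C (< 42°C)
First 12 bases: TCGCCCGTGTGC → Tm = 42°C (≥ 42°C)
Each additional base adds 2°C (A/T) or 4°C (G/C), so Tm is non-decreasing in n; n = 12 is the first length to reach 42°C.

n = 12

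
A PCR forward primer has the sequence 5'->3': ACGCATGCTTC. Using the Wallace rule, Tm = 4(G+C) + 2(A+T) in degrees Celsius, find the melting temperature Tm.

34°C

Scanning the sequence gives A=2, C=4, T=3, G=2.
A+T = 5, G+C = 6
Tm = 2(5) + 4(6) = 10 + 24 = 34°C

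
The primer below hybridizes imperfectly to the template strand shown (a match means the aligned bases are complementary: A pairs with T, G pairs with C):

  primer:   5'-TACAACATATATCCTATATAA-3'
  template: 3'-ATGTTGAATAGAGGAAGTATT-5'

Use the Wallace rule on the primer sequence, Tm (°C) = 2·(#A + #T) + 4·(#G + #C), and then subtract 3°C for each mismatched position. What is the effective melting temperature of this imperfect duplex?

Primer base counts: A=10, T=7, G=0, C=4 → A+T=17, G+C=4
Perfect-match Tm = 2(17) + 4(4) = 34 + 16 = 50°C
Mismatches (positions where the bases are not complementary): 4 (at positions 7, 11, 16, 17)
Effective Tm = 50 − 4×3 = 50 − 12 = 38°C

38°C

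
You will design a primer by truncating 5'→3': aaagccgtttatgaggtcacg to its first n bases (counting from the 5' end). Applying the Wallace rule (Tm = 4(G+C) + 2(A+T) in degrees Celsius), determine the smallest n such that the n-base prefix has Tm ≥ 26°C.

n = 9

First 8 bases: AAAGCCGT → Tm = 24°C (< 26°C)
First 9 bases: AAAGCCGTT → Tm = 26°C (≥ 26°C)
Since every base adds ≥2°C, Tm only increases with n, so the threshold is first crossed at n = 9.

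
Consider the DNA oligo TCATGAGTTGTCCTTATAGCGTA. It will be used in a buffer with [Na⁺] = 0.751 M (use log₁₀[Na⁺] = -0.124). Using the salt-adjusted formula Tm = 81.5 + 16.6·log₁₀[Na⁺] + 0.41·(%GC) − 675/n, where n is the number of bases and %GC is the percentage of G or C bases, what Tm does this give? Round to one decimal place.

66.1°C

Length n = 23. Scanning the sequence gives G=5, A=5, T=9, C=4.
G+C = 9, so %GC = 9/23 × 100 = 39.13%
Salt term: 16.6 × (-0.124) = -2.058
GC term: 0.41 × 39.13 = 16.043; length term: −675/23 = −29.348
Tm = 81.5 + (-2.058) + 16.043 − 29.348 = 66.137 → 66.1°C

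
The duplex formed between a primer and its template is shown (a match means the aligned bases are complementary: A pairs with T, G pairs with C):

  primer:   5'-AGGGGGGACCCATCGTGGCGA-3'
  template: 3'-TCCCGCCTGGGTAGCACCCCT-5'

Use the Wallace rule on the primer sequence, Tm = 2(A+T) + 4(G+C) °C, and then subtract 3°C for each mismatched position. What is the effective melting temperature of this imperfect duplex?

Primer base counts: A=4, T=2, G=10, C=5 → A+T=6, G+C=15
Perfect-match Tm = 2(6) + 4(15) = 12 + 60 = 72°C
Mismatches (positions where the bases are not complementary): 2 (at positions 5, 19)
Effective Tm = 72 − 2×3 = 72 − 6 = 66°C

66°C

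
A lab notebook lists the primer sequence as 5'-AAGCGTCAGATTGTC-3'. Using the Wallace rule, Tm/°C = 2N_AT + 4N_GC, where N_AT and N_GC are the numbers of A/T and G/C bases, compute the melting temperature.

Base counts: G=4, A=4, T=4, C=3
A+T = 8, G+C = 7
Tm = 4·7 + 2·8 = 28 + 16 = 44°C

44°C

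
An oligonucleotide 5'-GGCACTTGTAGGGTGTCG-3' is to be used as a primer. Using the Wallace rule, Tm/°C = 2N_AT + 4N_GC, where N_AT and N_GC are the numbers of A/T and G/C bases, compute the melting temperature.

Base counts: A=2, C=3, G=8, T=5
AT pairs contribute 7, GC pairs contribute 11.
Tm = 4·11 + 2·7 = 44 + 14 = 58°C

58°C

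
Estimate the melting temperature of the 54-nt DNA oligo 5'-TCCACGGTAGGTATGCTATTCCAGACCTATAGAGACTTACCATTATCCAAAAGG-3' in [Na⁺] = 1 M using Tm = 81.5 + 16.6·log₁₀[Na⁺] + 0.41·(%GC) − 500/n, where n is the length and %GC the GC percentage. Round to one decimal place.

Length n = 54. Base counts: A=17, G=10, C=13, T=14
G+C = 23, so %GC = 23/54 × 100 = 42.593%
Salt term: 16.6 × (0) = 0
GC term: 0.41 × 42.593 = 17.463; length term: −500/54 = −9.259
Tm = 81.5 + (0) + 17.463 − 9.259 = 89.704 → 89.7°C

89.7°C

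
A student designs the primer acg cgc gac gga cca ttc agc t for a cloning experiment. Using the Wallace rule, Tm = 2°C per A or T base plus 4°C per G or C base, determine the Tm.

72°C

G=6, A=5, T=3, C=8
So N_AT = 8 and N_GC = 14.
Tm = 2(8) + 4(14) = 16 + 56 = 72°C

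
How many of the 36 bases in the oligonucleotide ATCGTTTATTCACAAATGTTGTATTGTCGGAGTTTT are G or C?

Scanning the sequence gives C=4, A=8, G=7, T=17.
Total G or C: 7 + 4 = 11

11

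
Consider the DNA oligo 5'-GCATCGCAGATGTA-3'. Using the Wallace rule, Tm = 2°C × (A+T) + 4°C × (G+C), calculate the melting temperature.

42°C

Scanning the sequence gives A=4, T=3, G=4, C=3.
AT pairs contribute 7, GC pairs contribute 7.
Tm = 4·7 + 2·7 = 28 + 14 = 42°C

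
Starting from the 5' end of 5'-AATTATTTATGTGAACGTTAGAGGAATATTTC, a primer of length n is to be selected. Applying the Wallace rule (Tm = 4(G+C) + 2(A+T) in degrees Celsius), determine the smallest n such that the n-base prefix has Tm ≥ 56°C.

n = 23

First 22 bases: AATTATTTATGTGAACGTTAGA → Tm = 54°C (< 56°C)
First 23 bases: AATTATTTATGTGAACGTTAGAG → Tm = 58°C (≥ 56°C)
Each additional base adds 2°C (A/T) or 4°C (G/C), so Tm is non-decreasing in n; n = 23 is the first length to reach 56°C.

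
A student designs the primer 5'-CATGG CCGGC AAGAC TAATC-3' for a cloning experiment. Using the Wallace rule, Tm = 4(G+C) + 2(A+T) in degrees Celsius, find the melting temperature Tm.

62°C

Counting bases: A=6, T=3, G=5, C=6
AT pairs contribute 9, GC pairs contribute 11.
Tm = 4·11 + 2·9 = 44 + 18 = 62°C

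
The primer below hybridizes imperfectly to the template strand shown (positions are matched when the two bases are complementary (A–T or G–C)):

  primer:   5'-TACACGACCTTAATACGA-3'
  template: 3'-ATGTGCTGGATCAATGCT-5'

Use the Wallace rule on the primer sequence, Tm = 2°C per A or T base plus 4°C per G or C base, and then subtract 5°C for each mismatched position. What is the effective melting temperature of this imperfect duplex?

35°C

Primer base counts: A=7, T=4, G=2, C=5 → A+T=11, G+C=7
Perfect-match Tm = 2(11) + 4(7) = 22 + 28 = 50°C
Mismatches (positions where the bases are not complementary): 3 (at positions 11, 12, 13)
Effective Tm = 50 − 3×5 = 50 − 15 = 35°C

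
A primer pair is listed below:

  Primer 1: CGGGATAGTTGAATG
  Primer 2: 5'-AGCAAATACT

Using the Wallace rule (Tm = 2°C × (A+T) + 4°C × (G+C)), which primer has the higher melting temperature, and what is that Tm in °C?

Primer 1, 44°C

Primer 1: A+T=8, G+C=7 → Tm = 2(8)+4(7) = 44°C
Primer 2: A+T=7, G+C=3 → Tm = 2(7)+4(3) = 26°C
44°C vs 26°C → primer 1 is higher.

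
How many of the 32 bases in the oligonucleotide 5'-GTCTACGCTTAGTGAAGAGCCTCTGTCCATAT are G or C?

15

Counting bases: T=10, C=8, G=7, A=7
G+C = 7 + 8 = 15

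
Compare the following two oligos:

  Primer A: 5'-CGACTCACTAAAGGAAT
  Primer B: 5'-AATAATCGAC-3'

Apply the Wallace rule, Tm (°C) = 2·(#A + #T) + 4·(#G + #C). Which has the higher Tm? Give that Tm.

Primer A: A+T=10, G+C=7 → Tm = 2(10)+4(7) = 48°C
Primer B: A+T=7, G+C=3 → Tm = 2(7)+4(3) = 26°C
48°C vs 26°C → primer A is higher.

Primer A, 48°C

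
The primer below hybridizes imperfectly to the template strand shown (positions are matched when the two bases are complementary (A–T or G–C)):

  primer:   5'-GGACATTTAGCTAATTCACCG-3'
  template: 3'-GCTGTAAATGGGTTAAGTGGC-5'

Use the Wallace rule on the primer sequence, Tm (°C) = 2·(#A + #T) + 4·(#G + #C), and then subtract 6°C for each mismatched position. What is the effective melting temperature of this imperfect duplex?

42°C

Primer base counts: A=6, T=6, G=4, C=5 → A+T=12, G+C=9
Perfect-match Tm = 2(12) + 4(9) = 24 + 36 = 60°C
Mismatches (positions where the bases are not complementary): 3 (at positions 1, 10, 12)
Effective Tm = 60 − 3×6 = 60 − 18 = 42°C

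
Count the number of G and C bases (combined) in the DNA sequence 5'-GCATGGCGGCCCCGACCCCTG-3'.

Base counts: A=2, T=2, C=10, G=7
Total G or C: 7 + 10 = 17

17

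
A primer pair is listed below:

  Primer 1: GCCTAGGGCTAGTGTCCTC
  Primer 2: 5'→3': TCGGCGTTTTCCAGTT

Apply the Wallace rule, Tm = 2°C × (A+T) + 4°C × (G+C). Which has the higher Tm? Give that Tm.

Primer 1, 62°C

Primer 1: A+T=7, G+C=12 → Tm = 2(7)+4(12) = 62°C
Primer 2: A+T=8, G+C=8 → Tm = 2(8)+4(8) = 48°C
62°C vs 48°C → primer 1 is higher.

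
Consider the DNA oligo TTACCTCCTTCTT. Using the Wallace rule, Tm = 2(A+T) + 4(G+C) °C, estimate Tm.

36°C

Counting bases: G=0, C=5, T=7, A=1
AT pairs contribute 8, GC pairs contribute 5.
Tm = 2×8 + 4×5 = 36°C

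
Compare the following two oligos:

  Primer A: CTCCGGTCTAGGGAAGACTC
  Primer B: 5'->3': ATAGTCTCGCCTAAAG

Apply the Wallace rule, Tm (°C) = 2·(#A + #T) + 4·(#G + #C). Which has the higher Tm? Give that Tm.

Primer A, 64°C

Primer A: A+T=8, G+C=12 → Tm = 2(8)+4(12) = 64°C
Primer B: A+T=9, G+C=7 → Tm = 2(9)+4(7) = 46°C
64°C vs 46°C → primer A is higher.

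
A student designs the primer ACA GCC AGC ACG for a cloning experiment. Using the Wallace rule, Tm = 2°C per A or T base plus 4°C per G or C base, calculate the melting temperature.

40°C

G=3, A=4, T=0, C=5
So N_AT = 4 and N_GC = 8.
Tm = 2×4 + 4×8 = 40°C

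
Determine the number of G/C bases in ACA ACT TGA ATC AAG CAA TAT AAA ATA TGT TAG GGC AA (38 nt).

11

Counting bases: C=5, A=18, G=6, T=9
Total G or C: 6 + 5 = 11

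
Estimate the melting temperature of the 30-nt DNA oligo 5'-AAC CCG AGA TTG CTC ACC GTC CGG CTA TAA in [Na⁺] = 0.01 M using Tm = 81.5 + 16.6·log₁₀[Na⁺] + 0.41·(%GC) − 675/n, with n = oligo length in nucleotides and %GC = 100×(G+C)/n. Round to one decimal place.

47.7°C

Length n = 30. T=6, G=6, A=8, C=10
G+C = 16, so %GC = 16/30 × 100 = 53.333%
Salt term: 16.6 × (-2) = -33.2
GC term: 0.41 × 53.333 = 21.867; length term: −675/30 = −22.5
Tm = 81.5 + (-33.2) + 21.867 − 22.5 = 47.667 → 47.7°C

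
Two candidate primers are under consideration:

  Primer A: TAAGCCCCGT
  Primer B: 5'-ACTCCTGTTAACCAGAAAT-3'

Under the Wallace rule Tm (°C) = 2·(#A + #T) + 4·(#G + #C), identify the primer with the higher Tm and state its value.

Primer A: A+T=4, G+C=6 → Tm = 2(4)+4(6) = 32°C
Primer B: A+T=12, G+C=7 → Tm = 2(12)+4(7) = 52°C
32°C vs 52°C → primer B is higher.

Primer B, 52°C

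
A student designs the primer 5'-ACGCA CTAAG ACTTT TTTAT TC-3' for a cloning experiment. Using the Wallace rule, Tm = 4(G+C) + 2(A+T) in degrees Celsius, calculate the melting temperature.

Base counts: T=9, A=6, C=5, G=2
So N_AT = 15 and N_GC = 7.
Tm = 2×15 + 4×7 = 58°C

58°C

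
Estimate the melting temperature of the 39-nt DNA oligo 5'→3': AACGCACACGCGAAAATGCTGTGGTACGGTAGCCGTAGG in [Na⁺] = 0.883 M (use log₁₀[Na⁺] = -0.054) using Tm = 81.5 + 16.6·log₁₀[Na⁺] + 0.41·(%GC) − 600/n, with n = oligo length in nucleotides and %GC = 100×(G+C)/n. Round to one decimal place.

88.3°C

Length n = 39. Base counts: C=9, T=6, G=13, A=11
G+C = 22, so %GC = 22/39 × 100 = 56.41%
Salt term: 16.6 × (-0.054) = -0.896
GC term: 0.41 × 56.41 = 23.128; length term: −600/39 = −15.385
Tm = 81.5 + (-0.896) + 23.128 − 15.385 = 88.347 → 88.3°C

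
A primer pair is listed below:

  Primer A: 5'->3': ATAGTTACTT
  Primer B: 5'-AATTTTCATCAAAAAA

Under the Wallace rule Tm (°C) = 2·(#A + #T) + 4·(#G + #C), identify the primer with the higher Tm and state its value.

Primer A: A+T=8, G+C=2 → Tm = 2(8)+4(2) = 24°C
Primer B: A+T=14, G+C=2 → Tm = 2(14)+4(2) = 36°C
24°C vs 36°C → primer B is higher.

Primer B, 36°C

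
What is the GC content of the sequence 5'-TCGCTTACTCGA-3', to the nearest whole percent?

A=2, C=4, T=4, G=2
G+C = 2 + 4 = 6 out of 12 bases
%GC = 6/12 × 100 = 50% ≈ 50%

50%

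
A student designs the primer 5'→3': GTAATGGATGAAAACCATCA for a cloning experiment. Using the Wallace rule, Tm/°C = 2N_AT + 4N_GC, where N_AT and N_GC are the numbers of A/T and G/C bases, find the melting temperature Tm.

Scanning the sequence gives T=4, A=9, C=3, G=4.
A+T = 13, G+C = 7
Tm = 2×13 + 4×7 = 54°C

54°C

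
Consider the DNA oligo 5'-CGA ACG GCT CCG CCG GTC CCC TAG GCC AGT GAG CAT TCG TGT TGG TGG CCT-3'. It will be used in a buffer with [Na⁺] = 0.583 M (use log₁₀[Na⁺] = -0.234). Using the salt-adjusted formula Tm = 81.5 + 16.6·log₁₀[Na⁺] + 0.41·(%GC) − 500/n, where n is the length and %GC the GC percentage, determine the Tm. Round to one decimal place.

Length n = 51. Base counts: G=17, A=6, C=17, T=11
G+C = 34, so %GC = 34/51 × 100 = 66.667%
Salt term: 16.6 × (-0.234) = -3.884
GC term: 0.41 × 66.667 = 27.333; length term: −500/51 = −9.804
Tm = 81.5 + (-3.884) + 27.333 − 9.804 = 95.145 → 95.1°C

95.1°C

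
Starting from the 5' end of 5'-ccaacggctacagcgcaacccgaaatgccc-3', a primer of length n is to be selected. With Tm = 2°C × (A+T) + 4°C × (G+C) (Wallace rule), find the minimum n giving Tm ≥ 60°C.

First 18 bases: CCAACGGCTACAGCGCAA → Tm = 58°C (< 60°C)
First 19 bases: CCAACGGCTACAGCGCAAC → Tm = 62°C (≥ 60°C)
Since every base adds ≥2°C, Tm only increases with n, so the threshold is first crossed at n = 19.

n = 19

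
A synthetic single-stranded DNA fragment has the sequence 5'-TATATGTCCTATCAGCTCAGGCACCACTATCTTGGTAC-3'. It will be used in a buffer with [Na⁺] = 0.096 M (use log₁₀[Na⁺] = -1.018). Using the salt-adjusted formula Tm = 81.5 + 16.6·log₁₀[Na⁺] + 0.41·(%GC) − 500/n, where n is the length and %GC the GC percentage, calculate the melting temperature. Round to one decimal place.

Length n = 38. T=12, A=9, C=11, G=6
G+C = 17, so %GC = 17/38 × 100 = 44.737%
Salt term: 16.6 × (-1.018) = -16.899
GC term: 0.41 × 44.737 = 18.342; length term: −500/38 = −13.158
Tm = 81.5 + (-16.899) + 18.342 − 13.158 = 69.785 → 69.8°C

69.8°C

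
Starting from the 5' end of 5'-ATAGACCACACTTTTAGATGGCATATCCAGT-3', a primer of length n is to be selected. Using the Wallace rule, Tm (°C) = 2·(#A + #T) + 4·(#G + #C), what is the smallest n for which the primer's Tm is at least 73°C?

First 26 bases: ATAGACCACACTTTTAGATGGCATAT → Tm = 70°C (< 73°C)
First 27 bases: ATAGACCACACTTTTAGATGGCATATC → Tm = 74°C (≥ 73°C)
Each additional base adds 2°C (A/T) or 4°C (G/C), so Tm is non-decreasing in n; n = 27 is the first length to reach 73°C.

n = 27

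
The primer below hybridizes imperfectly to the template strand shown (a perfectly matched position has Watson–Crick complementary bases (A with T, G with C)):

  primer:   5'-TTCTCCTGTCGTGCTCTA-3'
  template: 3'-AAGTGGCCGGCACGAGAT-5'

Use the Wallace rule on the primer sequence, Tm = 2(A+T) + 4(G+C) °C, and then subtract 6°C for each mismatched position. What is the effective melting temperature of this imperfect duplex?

36°C

Primer base counts: A=1, T=8, G=3, C=6 → A+T=9, G+C=9
Perfect-match Tm = 2(9) + 4(9) = 18 + 36 = 54°C
Mismatches (positions where the bases are not complementary): 3 (at positions 4, 7, 9)
Effective Tm = 54 − 3×6 = 54 − 18 = 36°C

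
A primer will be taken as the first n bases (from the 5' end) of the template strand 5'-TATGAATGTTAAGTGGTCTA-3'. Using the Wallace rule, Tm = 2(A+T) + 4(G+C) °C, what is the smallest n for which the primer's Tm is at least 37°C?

n = 15

First 14 bases: TATGAATGTTAAGT → Tm = 34°C (< 37°C)
First 15 bases: TATGAATGTTAAGTG → Tm = 38°C (≥ 37°C)
Since every base adds ≥2°C, Tm only increases with n, so the threshold is first crossed at n = 15.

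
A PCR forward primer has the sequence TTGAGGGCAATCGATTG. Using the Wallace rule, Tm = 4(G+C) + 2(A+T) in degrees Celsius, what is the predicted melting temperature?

50°C

G=6, T=5, C=2, A=4
A+T = 9, G+C = 8
Tm = 2(9) + 4(8) = 18 + 32 = 50°C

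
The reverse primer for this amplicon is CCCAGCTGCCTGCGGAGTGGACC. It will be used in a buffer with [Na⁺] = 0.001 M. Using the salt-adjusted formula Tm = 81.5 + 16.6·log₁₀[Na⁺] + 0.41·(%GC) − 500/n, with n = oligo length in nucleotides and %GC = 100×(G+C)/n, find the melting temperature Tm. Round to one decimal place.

40.3°C

Length n = 23. Counting bases: G=8, A=3, T=3, C=9
G+C = 17, so %GC = 17/23 × 100 = 73.913%
Salt term: 16.6 × (-3) = -49.8
GC term: 0.41 × 73.913 = 30.304; length term: −500/23 = −21.739
Tm = 81.5 + (-49.8) + 30.304 − 21.739 = 40.265 → 40.3°C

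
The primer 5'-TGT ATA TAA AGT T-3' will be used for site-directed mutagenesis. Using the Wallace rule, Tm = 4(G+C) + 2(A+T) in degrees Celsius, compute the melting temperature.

30°C

Counting bases: C=0, G=2, T=6, A=5
So N_AT = 11 and N_GC = 2.
Tm = 4·2 + 2·11 = 8 + 22 = 30°C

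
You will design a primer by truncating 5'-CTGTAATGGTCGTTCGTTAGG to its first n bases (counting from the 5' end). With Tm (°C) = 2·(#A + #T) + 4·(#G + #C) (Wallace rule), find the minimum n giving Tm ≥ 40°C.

n = 14

First 13 bases: CTGTAATGGTCGT → Tm = 38°C (< 40°C)
First 14 bases: CTGTAATGGTCGTT → Tm = 40°C (≥ 40°C)
Since every base adds ≥2°C, Tm only increases with n, so the threshold is first crossed at n = 14.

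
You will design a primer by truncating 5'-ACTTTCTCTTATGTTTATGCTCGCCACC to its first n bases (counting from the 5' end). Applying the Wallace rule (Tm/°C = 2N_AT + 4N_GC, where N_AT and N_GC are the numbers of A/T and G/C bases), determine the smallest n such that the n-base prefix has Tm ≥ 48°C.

n = 19

First 18 bases: ACTTTCTCTTATGTTTAT → Tm = 44°C (< 48°C)
First 19 bases: ACTTTCTCTTATGTTTATG → Tm = 48°C (≥ 48°C)
Each additional base adds 2°C (A/T) or 4°C (G/C), so Tm is non-decreasing in n; n = 19 is the first length to reach 48°C.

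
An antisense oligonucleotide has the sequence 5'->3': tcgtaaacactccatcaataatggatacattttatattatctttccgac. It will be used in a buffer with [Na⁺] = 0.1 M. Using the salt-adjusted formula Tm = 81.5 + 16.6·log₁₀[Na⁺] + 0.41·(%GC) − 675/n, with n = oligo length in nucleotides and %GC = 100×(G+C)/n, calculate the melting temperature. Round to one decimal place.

63.7°C

Length n = 49. Scanning the sequence gives G=4, A=16, T=18, C=11.
G+C = 15, so %GC = 15/49 × 100 = 30.612%
Salt term: 16.6 × (-1) = -16.6
GC term: 0.41 × 30.612 = 12.551; length term: −675/49 = −13.776
Tm = 81.5 + (-16.6) + 12.551 − 13.776 = 63.675 → 63.7°C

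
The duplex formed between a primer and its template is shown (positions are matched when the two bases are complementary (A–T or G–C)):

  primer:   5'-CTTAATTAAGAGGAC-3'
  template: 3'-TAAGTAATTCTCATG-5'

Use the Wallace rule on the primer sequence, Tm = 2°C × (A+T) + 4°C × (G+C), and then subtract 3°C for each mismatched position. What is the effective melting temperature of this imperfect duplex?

Primer base counts: A=6, T=4, G=3, C=2 → A+T=10, G+C=5
Perfect-match Tm = 2(10) + 4(5) = 20 + 20 = 40°C
Mismatches (positions where the bases are not complementary): 3 (at positions 1, 4, 13)
Effective Tm = 40 − 3×3 = 40 − 9 = 31°C

31°C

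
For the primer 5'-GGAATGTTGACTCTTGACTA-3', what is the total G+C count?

8

Base counts: C=3, T=7, G=5, A=5
G+C = 5 + 3 = 8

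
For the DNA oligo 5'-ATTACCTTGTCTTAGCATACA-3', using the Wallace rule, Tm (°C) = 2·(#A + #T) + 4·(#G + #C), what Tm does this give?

56°C

Base counts: A=6, T=8, G=2, C=5
So N_AT = 14 and N_GC = 7.
Tm = 2(14) + 4(7) = 28 + 28 = 56°C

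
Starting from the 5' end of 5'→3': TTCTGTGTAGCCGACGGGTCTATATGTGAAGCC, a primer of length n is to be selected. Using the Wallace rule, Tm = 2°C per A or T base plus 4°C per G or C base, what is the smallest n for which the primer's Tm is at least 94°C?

First 31 bases: TTCTGTGTAGCCGACGGGTCTATATGTGAAG → Tm = 92°C (< 94°C)
First 32 bases: TTCTGTGTAGCCGACGGGTCTATATGTGAAGC → Tm = 96°C (≥ 94°C)
Since every base adds ≥2°C, Tm only increases with n, so the threshold is first crossed at n = 32.

n = 32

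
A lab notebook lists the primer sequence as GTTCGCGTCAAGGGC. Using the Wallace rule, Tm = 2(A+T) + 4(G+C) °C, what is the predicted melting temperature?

50°C

Counting bases: T=3, A=2, G=6, C=4
A+T = 5, G+C = 10
Tm = 2(5) + 4(10) = 10 + 40 = 50°C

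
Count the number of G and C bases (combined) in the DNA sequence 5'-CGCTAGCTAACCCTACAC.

Scanning the sequence gives A=5, G=2, C=8, T=3.
G+C = 2 + 8 = 10

10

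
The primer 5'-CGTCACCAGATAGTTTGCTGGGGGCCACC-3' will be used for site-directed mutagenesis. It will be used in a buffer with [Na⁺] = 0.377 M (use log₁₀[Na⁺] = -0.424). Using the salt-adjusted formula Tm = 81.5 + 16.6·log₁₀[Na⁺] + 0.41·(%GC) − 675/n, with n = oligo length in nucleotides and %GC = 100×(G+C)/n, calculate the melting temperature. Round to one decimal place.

Length n = 29. T=6, A=5, G=9, C=9
G+C = 18, so %GC = 18/29 × 100 = 62.069%
Salt term: 16.6 × (-0.424) = -7.038
GC term: 0.41 × 62.069 = 25.448; length term: −675/29 = −23.276
Tm = 81.5 + (-7.038) + 25.448 − 23.276 = 76.634 → 76.6°C

76.6°C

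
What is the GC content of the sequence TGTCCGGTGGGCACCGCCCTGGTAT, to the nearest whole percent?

68%

Counting bases: A=2, T=6, G=9, C=8
G+C = 9 + 8 = 17 out of 25 bases
%GC = 17/25 × 100 = 68% ≈ 68%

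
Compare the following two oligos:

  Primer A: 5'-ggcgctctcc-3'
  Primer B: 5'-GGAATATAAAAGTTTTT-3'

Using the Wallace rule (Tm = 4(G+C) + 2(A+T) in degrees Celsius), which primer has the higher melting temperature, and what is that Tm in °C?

Primer B, 40°C

Primer A: A+T=2, G+C=8 → Tm = 2(2)+4(8) = 36°C
Primer B: A+T=14, G+C=3 → Tm = 2(14)+4(3) = 40°C
36°C vs 40°C → primer B is higher.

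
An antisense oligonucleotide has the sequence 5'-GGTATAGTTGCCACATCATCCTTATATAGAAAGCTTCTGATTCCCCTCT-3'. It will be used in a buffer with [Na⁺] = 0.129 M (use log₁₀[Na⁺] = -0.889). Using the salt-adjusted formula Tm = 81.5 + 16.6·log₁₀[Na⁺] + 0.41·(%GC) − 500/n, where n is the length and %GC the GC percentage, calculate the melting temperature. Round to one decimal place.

Length n = 49. A=12, T=17, G=7, C=13
G+C = 20, so %GC = 20/49 × 100 = 40.816%
Salt term: 16.6 × (-0.889) = -14.757
GC term: 0.41 × 40.816 = 16.735; length term: −500/49 = −10.204
Tm = 81.5 + (-14.757) + 16.735 − 10.204 = 73.274 → 73.3°C

73.3°C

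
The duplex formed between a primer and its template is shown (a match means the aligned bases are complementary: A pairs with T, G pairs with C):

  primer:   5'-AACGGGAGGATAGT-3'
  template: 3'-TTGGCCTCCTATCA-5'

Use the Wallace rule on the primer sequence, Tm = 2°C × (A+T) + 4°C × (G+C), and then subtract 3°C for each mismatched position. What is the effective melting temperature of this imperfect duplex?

39°C

Primer base counts: A=5, T=2, G=6, C=1 → A+T=7, G+C=7
Perfect-match Tm = 2(7) + 4(7) = 14 + 28 = 42°C
Mismatches (positions where the bases are not complementary): 1 (at position 4)
Effective Tm = 42 − 1×3 = 42 − 3 = 39°C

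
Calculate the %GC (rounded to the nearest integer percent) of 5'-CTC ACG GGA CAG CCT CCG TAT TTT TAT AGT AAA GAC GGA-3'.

Counting bases: A=11, T=10, G=9, C=9
G+C = 9 + 9 = 18 out of 39 bases
%GC = 18/39 × 100 = 46.15% ≈ 46%

46%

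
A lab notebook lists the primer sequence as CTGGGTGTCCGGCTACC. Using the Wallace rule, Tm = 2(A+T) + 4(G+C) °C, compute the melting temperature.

Counting bases: C=6, G=6, T=4, A=1
AT pairs contribute 5, GC pairs contribute 12.
Tm = 2(5) + 4(12) = 10 + 48 = 58°C

58°C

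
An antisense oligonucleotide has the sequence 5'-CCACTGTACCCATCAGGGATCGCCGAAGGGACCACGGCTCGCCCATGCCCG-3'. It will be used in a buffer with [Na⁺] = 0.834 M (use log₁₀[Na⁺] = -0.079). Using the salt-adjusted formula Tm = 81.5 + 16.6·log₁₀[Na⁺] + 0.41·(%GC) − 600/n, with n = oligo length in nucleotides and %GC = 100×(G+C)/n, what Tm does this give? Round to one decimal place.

96.6°C

Length n = 51. T=6, A=10, G=14, C=21
G+C = 35, so %GC = 35/51 × 100 = 68.627%
Salt term: 16.6 × (-0.079) = -1.311
GC term: 0.41 × 68.627 = 28.137; length term: −600/51 = −11.765
Tm = 81.5 + (-1.311) + 28.137 − 11.765 = 96.561 → 96.6°C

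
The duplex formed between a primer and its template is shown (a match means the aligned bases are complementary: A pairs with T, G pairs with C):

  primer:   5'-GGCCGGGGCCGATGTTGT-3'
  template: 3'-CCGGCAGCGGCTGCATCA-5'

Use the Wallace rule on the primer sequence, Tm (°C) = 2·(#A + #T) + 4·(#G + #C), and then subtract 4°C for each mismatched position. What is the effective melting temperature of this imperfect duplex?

46°C

Primer base counts: A=1, T=4, G=9, C=4 → A+T=5, G+C=13
Perfect-match Tm = 2(5) + 4(13) = 10 + 52 = 62°C
Mismatches (positions where the bases are not complementary): 4 (at positions 6, 7, 13, 16)
Effective Tm = 62 − 4×4 = 62 − 16 = 46°C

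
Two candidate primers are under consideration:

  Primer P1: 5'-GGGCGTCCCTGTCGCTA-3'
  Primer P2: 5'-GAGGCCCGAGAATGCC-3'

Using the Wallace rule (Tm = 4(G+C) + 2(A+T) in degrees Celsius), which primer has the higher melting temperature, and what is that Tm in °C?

Primer P1: A+T=5, G+C=12 → Tm = 2(5)+4(12) = 58°C
Primer P2: A+T=5, G+C=11 → Tm = 2(5)+4(11) = 54°C
58°C vs 54°C → primer P1 is higher.

Primer P1, 58°C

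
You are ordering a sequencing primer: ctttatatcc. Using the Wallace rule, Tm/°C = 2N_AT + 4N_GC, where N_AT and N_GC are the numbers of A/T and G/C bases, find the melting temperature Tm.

26°C

Counting bases: A=2, C=3, G=0, T=5
So N_AT = 7 and N_GC = 3.
Tm = 4·3 + 2·7 = 12 + 14 = 26°C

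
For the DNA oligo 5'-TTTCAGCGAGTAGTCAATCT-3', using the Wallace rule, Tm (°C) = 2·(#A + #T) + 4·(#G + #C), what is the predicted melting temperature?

56°C

Counting bases: C=4, T=7, G=4, A=5
A+T = 12, G+C = 8
Tm = 4·8 + 2·12 = 32 + 24 = 56°C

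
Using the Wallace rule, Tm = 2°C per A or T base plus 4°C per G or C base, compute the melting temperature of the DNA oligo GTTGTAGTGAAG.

T=4, A=3, G=5, C=0
AT pairs contribute 7, GC pairs contribute 5.
Tm = 2(7) + 4(5) = 14 + 20 = 34°C

34°C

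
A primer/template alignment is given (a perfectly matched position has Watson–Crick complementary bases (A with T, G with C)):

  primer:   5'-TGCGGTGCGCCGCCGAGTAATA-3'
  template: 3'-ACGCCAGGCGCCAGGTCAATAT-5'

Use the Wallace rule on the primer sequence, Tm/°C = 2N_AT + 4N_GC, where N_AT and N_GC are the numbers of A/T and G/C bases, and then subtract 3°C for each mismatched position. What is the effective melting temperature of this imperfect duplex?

Primer base counts: A=4, T=4, G=8, C=6 → A+T=8, G+C=14
Perfect-match Tm = 2(8) + 4(14) = 16 + 56 = 72°C
Mismatches (positions where the bases are not complementary): 5 (at positions 7, 11, 13, 15, 19)
Effective Tm = 72 − 5×3 = 72 − 15 = 57°C

57°C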